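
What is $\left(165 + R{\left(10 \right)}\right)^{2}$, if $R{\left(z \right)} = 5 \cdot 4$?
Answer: $34225$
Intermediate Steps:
$R{\left(z \right)} = 20$
$\left(165 + R{\left(10 \right)}\right)^{2} = \left(165 + 20\right)^{2} = 185^{2} = 34225$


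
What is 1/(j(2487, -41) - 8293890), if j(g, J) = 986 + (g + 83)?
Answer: -1/8290334 ≈ -1.2062e-7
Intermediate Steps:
j(g, J) = 1069 + g (j(g, J) = 986 + (83 + g) = 1069 + g)
1/(j(2487, -41) - 8293890) = 1/((1069 + 2487) - 8293890) = 1/(3556 - 8293890) = 1/(-8290334) = -1/8290334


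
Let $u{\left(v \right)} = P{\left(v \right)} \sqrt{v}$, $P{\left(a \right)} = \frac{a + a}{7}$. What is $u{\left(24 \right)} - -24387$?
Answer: $24387 + \frac{96 \sqrt{6}}{7} \approx 24421.0$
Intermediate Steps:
$P{\left(a \right)} = \frac{2 a}{7}$ ($P{\left(a \right)} = 2 a \frac{1}{7} = \frac{2 a}{7}$)
$u{\left(v \right)} = \frac{2 v^{\frac{3}{2}}}{7}$ ($u{\left(v \right)} = \frac{2 v}{7} \sqrt{v} = \frac{2 v^{\frac{3}{2}}}{7}$)
$u{\left(24 \right)} - -24387 = \frac{2 \cdot 24^{\frac{3}{2}}}{7} - -24387 = \frac{2 \cdot 48 \sqrt{6}}{7} + 24387 = \frac{96 \sqrt{6}}{7} + 24387 = 24387 + \frac{96 \sqrt{6}}{7}$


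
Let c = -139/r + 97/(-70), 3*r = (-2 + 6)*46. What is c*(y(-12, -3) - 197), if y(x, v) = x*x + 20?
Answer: 776127/6440 ≈ 120.52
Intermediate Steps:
r = 184/3 (r = ((-2 + 6)*46)/3 = (4*46)/3 = (⅓)*184 = 184/3 ≈ 61.333)
y(x, v) = 20 + x² (y(x, v) = x² + 20 = 20 + x²)
c = -23519/6440 (c = -139/184/3 + 97/(-70) = -139*3/184 + 97*(-1/70) = -417/184 - 97/70 = -23519/6440 ≈ -3.6520)
c*(y(-12, -3) - 197) = -23519*((20 + (-12)²) - 197)/6440 = -23519*((20 + 144) - 197)/6440 = -23519*(164 - 197)/6440 = -23519/6440*(-33) = 776127/6440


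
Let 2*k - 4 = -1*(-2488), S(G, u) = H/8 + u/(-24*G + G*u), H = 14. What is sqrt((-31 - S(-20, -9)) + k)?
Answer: sqrt(14680490)/110 ≈ 34.832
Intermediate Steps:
S(G, u) = 7/4 + u/(-24*G + G*u) (S(G, u) = 14/8 + u/(-24*G + G*u) = 14*(1/8) + u/(-24*G + G*u) = 7/4 + u/(-24*G + G*u))
k = 1246 (k = 2 + (-1*(-2488))/2 = 2 + (1/2)*2488 = 2 + 1244 = 1246)
sqrt((-31 - S(-20, -9)) + k) = sqrt((-31 - (-9 - 42*(-20) + (7/4)*(-20)*(-9))/((-20)*(-24 - 9))) + 1246) = sqrt((-31 - (-1)*(-9 + 840 + 315)/(20*(-33))) + 1246) = sqrt((-31 - (-1)*(-1)*1146/(20*33)) + 1246) = sqrt((-31 - 1*191/110) + 1246) = sqrt((-31 - 191/110) + 1246) = sqrt(-3601/110 + 1246) = sqrt(133459/110) = sqrt(14680490)/110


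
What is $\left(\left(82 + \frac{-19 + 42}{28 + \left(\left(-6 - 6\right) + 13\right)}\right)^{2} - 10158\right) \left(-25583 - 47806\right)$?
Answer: $\frac{203880292953}{841} \approx 2.4243 \cdot 10^{8}$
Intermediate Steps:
$\left(\left(82 + \frac{-19 + 42}{28 + \left(\left(-6 - 6\right) + 13\right)}\right)^{2} - 10158\right) \left(-25583 - 47806\right) = \left(\left(82 + \frac{23}{28 + \left(-12 + 13\right)}\right)^{2} - 10158\right) \left(-73389\right) = \left(\left(82 + \frac{23}{28 + 1}\right)^{2} - 10158\right) \left(-73389\right) = \left(\left(82 + \frac{23}{29}\right)^{2} - 10158\right) \left(-73389\right) = \left(\left(\frac{2401}{29}\right)^{2} - 10158\right) \left(-73389\right) = \left(\frac{5764801}{841} - 10158\right) \left(-73389\right) = \left(- \frac{2778077}{841}\right) \left(-73389\right) = \frac{203880292953}{841}$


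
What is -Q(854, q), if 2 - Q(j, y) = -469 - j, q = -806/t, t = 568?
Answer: -1325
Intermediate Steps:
q = -403/284 (q = -806/568 = -806*1/568 = -403/284 ≈ -1.4190)
Q(j, y) = 471 + j (Q(j, y) = 2 - (-469 - j) = 2 + (469 + j) = 471 + j)
-Q(854, q) = -(471 + 854) = -1*1325 = -1325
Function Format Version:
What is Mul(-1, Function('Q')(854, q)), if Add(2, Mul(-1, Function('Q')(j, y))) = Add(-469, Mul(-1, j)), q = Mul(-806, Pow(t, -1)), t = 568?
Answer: -1325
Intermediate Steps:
q = Rational(-403, 284) (q = Mul(-806, Pow(568, -1)) = Mul(-806, Rational(1, 568)) = Rational(-403, 284) ≈ -1.4190)
Function('Q')(j, y) = Add(471, j) (Function('Q')(j, y) = Add(2, Mul(-1, Add(-469, Mul(-1, j)))) = Add(2, Add(469, j)) = Add(471, j))
Mul(-1, Function('Q')(854, q)) = Mul(-1, Add(471, 854)) = Mul(-1, 1325) = -1325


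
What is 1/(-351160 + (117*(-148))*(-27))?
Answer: 1/116372 ≈ 8.5931e-6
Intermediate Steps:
1/(-351160 + (117*(-148))*(-27)) = 1/(-351160 - 17316*(-27)) = 1/(-351160 + 467532) = 1/116372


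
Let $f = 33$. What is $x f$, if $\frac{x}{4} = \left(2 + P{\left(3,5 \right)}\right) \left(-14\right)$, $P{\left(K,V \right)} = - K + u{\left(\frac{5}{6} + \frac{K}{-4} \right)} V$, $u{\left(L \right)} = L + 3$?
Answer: $-26642$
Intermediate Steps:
$u{\left(L \right)} = 3 + L$
$P{\left(K,V \right)} = - K + V \left(\frac{23}{6} - \frac{K}{4}\right)$ ($P{\left(K,V \right)} = - K + \left(3 + \left(\frac{5}{6} + \frac{K}{-4}\right)\right) V = - K + \left(3 + \left(5 \cdot \frac{1}{6} + K \left(- \frac{1}{4}\right)\right)\right) V = - K + \left(3 - \left(- \frac{5}{6} + \frac{K}{4}\right)\right) V = - K + \left(\frac{23}{6} - \frac{K}{4}\right) V = - K + V \left(\frac{23}{6} - \frac{K}{4}\right)$)
$x = - \frac{2422}{3}$ ($x = 4 \left(2 - \left(- \frac{97}{6} + \frac{15}{4}\right)\right) \left(-14\right) = 4 \left(2 - - \frac{149}{12}\right) \left(-14\right) = 4 \left(2 + \frac{149}{12}\right) \left(-14\right) = 4 \cdot \frac{173}{12} \left(-14\right) = 4 \left(- \frac{1211}{6}\right) = - \frac{2422}{3} \approx -807.33$)
$x f = \left(- \frac{2422}{3}\right) 33 = -26642$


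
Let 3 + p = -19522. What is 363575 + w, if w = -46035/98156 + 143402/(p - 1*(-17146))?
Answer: 84885348774323/233513124 ≈ 3.6351e+5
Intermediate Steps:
p = -19525 (p = -3 - 19522 = -19525)
w = -14185283977/233513124 (w = -46035/98156 + 143402/(-19525 - 1*(-17146)) = -46035*1/98156 + 143402/(-19525 + 17146) = -46035/98156 + 143402/(-2379) = -46035/98156 + 143402*(-1/2379) = -46035/98156 - 143402/2379 = -14185283977/233513124 ≈ -60.747)
363575 + w = 363575 - 14185283977/233513124 = 84885348774323/233513124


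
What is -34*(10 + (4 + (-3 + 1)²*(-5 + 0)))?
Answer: 204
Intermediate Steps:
-34*(10 + (4 + (-3 + 1)²*(-5 + 0))) = -34*(10 + (4 + (-2)²*(-5))) = -34*(10 + (4 + 4*(-5))) = -34*(10 + (4 - 20)) = -34*(10 - 16) = -34*(-6) = 204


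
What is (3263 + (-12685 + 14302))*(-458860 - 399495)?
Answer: -4188772400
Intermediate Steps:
(3263 + (-12685 + 14302))*(-458860 - 399495) = (3263 + 1617)*(-858355) = 4880*(-858355) = -4188772400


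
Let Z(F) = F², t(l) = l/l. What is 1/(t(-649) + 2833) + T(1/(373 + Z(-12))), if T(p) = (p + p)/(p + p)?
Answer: 2835/2834 ≈ 1.0004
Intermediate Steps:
t(l) = 1
T(p) = 1 (T(p) = (2*p)/((2*p)) = (2*p)*(1/(2*p)) = 1)
1/(t(-649) + 2833) + T(1/(373 + Z(-12))) = 1/(1 + 2833) + 1 = 1/2834 + 1 = 2835/2834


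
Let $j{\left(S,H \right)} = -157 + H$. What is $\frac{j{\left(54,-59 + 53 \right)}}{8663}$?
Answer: $- \frac{163}{8663} \approx -0.018816$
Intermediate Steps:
$\frac{j{\left(54,-59 + 53 \right)}}{8663} = \frac{-157 + \left(-59 + 53\right)}{8663} = \left(-157 - 6\right) \frac{1}{8663} = \left(-163\right) \frac{1}{8663} = - \frac{163}{8663}$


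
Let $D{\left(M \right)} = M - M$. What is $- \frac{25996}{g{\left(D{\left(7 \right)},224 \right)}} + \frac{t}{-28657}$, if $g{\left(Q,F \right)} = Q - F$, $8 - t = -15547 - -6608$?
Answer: $\frac{185740811}{1604792} \approx 115.74$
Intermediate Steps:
$t = 8947$ ($t = 8 - \left(-15547 - -6608\right) = 8 - \left(-15547 + 6608\right) = 8 - -8939 = 8 + 8939 = 8947$)
$D{\left(M \right)} = 0$
$- \frac{25996}{g{\left(D{\left(7 \right)},224 \right)}} + \frac{t}{-28657} = - \frac{25996}{0 - 224} + \frac{8947}{-28657} = - \frac{25996}{0 - 224} + 8947 \left(- \frac{1}{28657}\right) = - \frac{25996}{-224} - \frac{8947}{28657} = \left(-25996\right) \left(- \frac{1}{224}\right) - \frac{8947}{28657} = \frac{6499}{56} - \frac{8947}{28657} = \frac{185740811}{1604792}$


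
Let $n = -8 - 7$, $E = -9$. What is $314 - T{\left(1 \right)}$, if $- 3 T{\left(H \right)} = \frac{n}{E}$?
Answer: $\frac{2831}{9} \approx 314.56$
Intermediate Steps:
$n = -15$ ($n = -8 - 7 = -15$)
$T{\left(H \right)} = - \frac{5}{9}$ ($T{\left(H \right)} = - \frac{\left(-15\right) \frac{1}{-9}}{3} = - \frac{\left(-15\right) \left(- \frac{1}{9}\right)}{3} = \left(- \frac{1}{3}\right) \frac{5}{3} = - \frac{5}{9}$)
$314 - T{\left(1 \right)} = 314 - - \frac{5}{9} = 314 + \frac{5}{9} = \frac{2831}{9}$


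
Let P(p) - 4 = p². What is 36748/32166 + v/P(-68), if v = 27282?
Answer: 261905639/37216062 ≈ 7.0374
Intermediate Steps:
P(p) = 4 + p²
36748/32166 + v/P(-68) = 36748/32166 + 27282/(4 + (-68)²) = 36748*(1/32166) + 27282/(4 + 4624) = 18374/16083 + 27282/4628 = 18374/16083 + 27282*(1/4628) = 18374/16083 + 13641/2314 = 261905639/37216062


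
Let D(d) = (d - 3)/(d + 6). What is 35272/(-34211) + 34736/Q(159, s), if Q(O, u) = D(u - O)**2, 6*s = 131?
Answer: 736004245374792/24196790291 ≈ 30417.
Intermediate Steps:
s = 131/6 (s = (1/6)*131 = 131/6 ≈ 21.833)
D(d) = (-3 + d)/(6 + d)
Q(O, u) = (-3 + u - O)**2/(6 + u - O)**2 (Q(O, u) = ((-3 + (u - O))/(6 + (u - O)))**2 = ((-3 + u - O)/(6 + u - O))**2 = (-3 + u - O)**2/(6 + u - O)**2)
35272/(-34211) + 34736/Q(159, s) = 35272/(-34211) + 34736/(((3 + 159 - 1*131/6)**2/(6 + 131/6 - 1*159)**2)) = 35272*(-1/34211) + 34736/(((3 + 159 - 131/6)**2/(6 + 131/6 - 159)**2)) = -35272/34211 + 34736/(((841/6)**2/(-787/6)**2)) = -35272/34211 + 34736/(((707281/36)*(36/619369))) = -35272/34211 + 34736/(707281/619369) = -35272/34211 + 34736*(619369/707281) = -35272/34211 + 21514401584/707281 = 736004245374792/24196790291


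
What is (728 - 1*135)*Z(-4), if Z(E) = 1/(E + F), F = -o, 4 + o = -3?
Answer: 593/3 ≈ 197.67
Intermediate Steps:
o = -7 (o = -4 - 3 = -7)
F = 7 (F = -1*(-7) = 7)
Z(E) = 1/(7 + E) (Z(E) = 1/(E + 7) = 1/(7 + E))
(728 - 1*135)*Z(-4) = (728 - 1*135)/(7 - 4) = (728 - 135)/3 = 593*(⅓) = 593/3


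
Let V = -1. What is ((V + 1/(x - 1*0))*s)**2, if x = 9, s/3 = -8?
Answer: 4096/9 ≈ 455.11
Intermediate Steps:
s = -24 (s = 3*(-8) = -24)
((V + 1/(x - 1*0))*s)**2 = ((-1 + 1/(9 - 1*0))*(-24))**2 = ((-1 + 1/(9 + 0))*(-24))**2 = ((-1 + 1/9)*(-24))**2 = (-8/9*(-24))**2 = (64/3)**2 = 4096/9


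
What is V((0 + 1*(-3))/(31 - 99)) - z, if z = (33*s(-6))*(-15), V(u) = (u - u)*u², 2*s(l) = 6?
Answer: 1485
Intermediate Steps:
s(l) = 3 (s(l) = (½)*6 = 3)
V(u) = 0 (V(u) = 0*u² = 0)
z = -1485 (z = (33*3)*(-15) = 99*(-15) = -1485)
V((0 + 1*(-3))/(31 - 99)) - z = 0 - 1*(-1485) = 0 + 1485 = 1485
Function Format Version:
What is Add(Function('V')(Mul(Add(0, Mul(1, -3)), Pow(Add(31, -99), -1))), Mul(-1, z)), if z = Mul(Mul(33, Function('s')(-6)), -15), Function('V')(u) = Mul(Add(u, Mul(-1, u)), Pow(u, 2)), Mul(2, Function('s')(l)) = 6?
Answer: 1485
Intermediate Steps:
Function('s')(l) = 3 (Function('s')(l) = Mul(Rational(1, 2), 6) = 3)
Function('V')(u) = 0 (Function('V')(u) = Mul(0, Pow(u, 2)) = 0)
z = -1485 (z = Mul(Mul(33, 3), -15) = Mul(99, -15) = -1485)
Add(Function('V')(Mul(Add(0, Mul(1, -3)), Pow(Add(31, -99), -1))), Mul(-1, z)) = Add(0, Mul(-1, -1485)) = Add(0, 1485) = 1485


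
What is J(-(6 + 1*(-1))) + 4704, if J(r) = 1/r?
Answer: 23519/5 ≈ 4703.8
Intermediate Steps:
J(-(6 + 1*(-1))) + 4704 = 1/(-(6 + 1*(-1))) + 4704 = 1/(-(6 - 1)) + 4704 = 1/(-1*5) + 4704 = 1/(-5) + 4704 = -1/5 + 4704 = 23519/5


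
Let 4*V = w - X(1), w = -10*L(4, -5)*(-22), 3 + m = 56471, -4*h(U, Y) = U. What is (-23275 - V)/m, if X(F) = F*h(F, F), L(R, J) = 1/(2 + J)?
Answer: -1116323/2710464 ≈ -0.41186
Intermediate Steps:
h(U, Y) = -U/4
m = 56468 (m = -3 + 56471 = 56468)
w = -220/3 (w = -10/(2 - 5)*(-22) = -10/(-3)*(-22) = -10*(-1/3)*(-22) = (10/3)*(-22) = -220/3 ≈ -73.333)
X(F) = -F**2/4 (X(F) = F*(-F/4) = -F**2/4)
V = -877/48 (V = (-220/3 - (-1)*1**2/4)/4 = (-220/3 - (-1)/4)/4 = (-220/3 - 1*(-1/4))/4 = (-220/3 + 1/4)/4 = (1/4)*(-877/12) = -877/48 ≈ -18.271)
(-23275 - V)/m = (-23275 - 1*(-877/48))/56468 = (-23275 + 877/48)*(1/56468) = -1116323/48*1/56468 = -1116323/2710464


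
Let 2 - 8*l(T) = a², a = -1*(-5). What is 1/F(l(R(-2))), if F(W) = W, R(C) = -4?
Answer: -8/23 ≈ -0.34783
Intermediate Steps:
a = 5
l(T) = -23/8 (l(T) = ¼ - ⅛*5² = ¼ - ⅛*25 = ¼ - 25/8 = -23/8)
1/F(l(R(-2))) = 1/(-23/8) = -8/23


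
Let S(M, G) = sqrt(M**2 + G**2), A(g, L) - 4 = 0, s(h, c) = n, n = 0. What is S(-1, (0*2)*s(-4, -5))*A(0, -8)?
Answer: 4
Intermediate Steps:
s(h, c) = 0
A(g, L) = 4 (A(g, L) = 4 + 0 = 4)
S(M, G) = sqrt(G**2 + M**2)
S(-1, (0*2)*s(-4, -5))*A(0, -8) = sqrt(((0*2)*0)**2 + (-1)**2)*4 = sqrt((0*0)**2 + 1)*4 = sqrt(0**2 + 1)*4 = sqrt(0 + 1)*4 = sqrt(1)*4 = 1*4 = 4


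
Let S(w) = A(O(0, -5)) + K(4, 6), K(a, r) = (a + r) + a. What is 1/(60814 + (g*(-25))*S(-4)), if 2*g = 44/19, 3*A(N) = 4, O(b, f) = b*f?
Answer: 57/3441098 ≈ 1.6564e-5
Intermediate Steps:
A(N) = 4/3 (A(N) = (1/3)*4 = 4/3)
K(a, r) = r + 2*a
g = 22/19 (g = (44/19)/2 = (44*(1/19))/2 = (1/2)*(44/19) = 22/19 ≈ 1.1579)
S(w) = 46/3 (S(w) = 4/3 + (6 + 2*4) = 4/3 + (6 + 8) = 4/3 + 14 = 46/3)
1/(60814 + (g*(-25))*S(-4)) = 1/(60814 + ((22/19)*(-25))*(46/3)) = 1/(60814 - 550/19*46/3) = 1/(60814 - 25300/57) = 1/(3441098/57) = 57/3441098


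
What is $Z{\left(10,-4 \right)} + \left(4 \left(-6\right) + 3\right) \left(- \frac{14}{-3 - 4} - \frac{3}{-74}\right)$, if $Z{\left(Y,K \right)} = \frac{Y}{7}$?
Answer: $- \frac{21457}{518} \approx -41.423$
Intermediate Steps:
$Z{\left(Y,K \right)} = \frac{Y}{7}$ ($Z{\left(Y,K \right)} = Y \frac{1}{7} = \frac{Y}{7}$)
$Z{\left(10,-4 \right)} + \left(4 \left(-6\right) + 3\right) \left(- \frac{14}{-3 - 4} - \frac{3}{-74}\right) = \frac{1}{7} \cdot 10 + \left(4 \left(-6\right) + 3\right) \left(- \frac{14}{-3 - 4} - \frac{3}{-74}\right) = \frac{10}{7} + \left(-24 + 3\right) \left(- \frac{14}{-3 - 4} - - \frac{3}{74}\right) = \frac{10}{7} - 21 \left(- \frac{14}{-7} + \frac{3}{74}\right) = \frac{10}{7} - 21 \left(\left(-14\right) \left(- \frac{1}{7}\right) + \frac{3}{74}\right) = \frac{10}{7} - 21 \left(2 + \frac{3}{74}\right) = \frac{10}{7} - \frac{3171}{74} = - \frac{21457}{518}$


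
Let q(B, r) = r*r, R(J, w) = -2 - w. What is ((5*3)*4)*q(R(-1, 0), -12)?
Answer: 8640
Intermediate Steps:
q(B, r) = r**2
((5*3)*4)*q(R(-1, 0), -12) = ((5*3)*4)*(-12)**2 = (15*4)*144 = 60*144 = 8640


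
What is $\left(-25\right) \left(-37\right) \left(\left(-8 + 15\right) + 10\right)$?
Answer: $15725$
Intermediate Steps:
$\left(-25\right) \left(-37\right) \left(\left(-8 + 15\right) + 10\right) = 925 \left(7 + 10\right) = 925 \cdot 17 = 15725$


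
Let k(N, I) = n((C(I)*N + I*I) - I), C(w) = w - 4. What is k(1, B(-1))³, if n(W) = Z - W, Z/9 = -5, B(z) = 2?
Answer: -91125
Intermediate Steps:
Z = -45 (Z = 9*(-5) = -45)
C(w) = -4 + w
n(W) = -45 - W
k(N, I) = -45 + I - I² - N*(-4 + I) (k(N, I) = -45 - (((-4 + I)*N + I*I) - I) = -45 - ((N*(-4 + I) + I²) - I) = -45 - ((I² + N*(-4 + I)) - I) = -45 - (I² - I + N*(-4 + I)) = -45 + (I - I² - N*(-4 + I)) = -45 + I - I² - N*(-4 + I))
k(1, B(-1))³ = (-45 + 2 - 1*2² - 1*1*(-4 + 2))³ = (-45 + 2 - 1*4 - 1*1*(-2))³ = (-45 + 2 - 4 + 2)³ = (-45)³ = -91125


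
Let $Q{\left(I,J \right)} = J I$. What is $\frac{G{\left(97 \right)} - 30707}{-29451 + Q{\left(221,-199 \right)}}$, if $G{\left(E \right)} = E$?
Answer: $\frac{3061}{7343} \approx 0.41686$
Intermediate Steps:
$Q{\left(I,J \right)} = I J$
$\frac{G{\left(97 \right)} - 30707}{-29451 + Q{\left(221,-199 \right)}} = \frac{97 - 30707}{-29451 + 221 \left(-199\right)} = - \frac{30610}{-29451 - 43979} = - \frac{30610}{-73430} = \left(-30610\right) \left(- \frac{1}{73430}\right) = \frac{3061}{7343}$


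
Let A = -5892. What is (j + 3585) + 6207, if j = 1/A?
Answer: 57694463/5892 ≈ 9792.0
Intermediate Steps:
j = -1/5892 (j = 1/(-5892) = -1/5892 ≈ -0.00016972)
(j + 3585) + 6207 = (-1/5892 + 3585) + 6207 = 21122819/5892 + 6207 = 57694463/5892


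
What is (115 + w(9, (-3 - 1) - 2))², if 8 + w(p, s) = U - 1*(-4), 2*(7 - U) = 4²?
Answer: 12100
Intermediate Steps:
U = -1 (U = 7 - ½*4² = 7 - ½*16 = 7 - 8 = -1)
w(p, s) = -5 (w(p, s) = -8 + (-1 - 1*(-4)) = -8 + (-1 + 4) = -8 + 3 = -5)
(115 + w(9, (-3 - 1) - 2))² = (115 - 5)² = 110² = 12100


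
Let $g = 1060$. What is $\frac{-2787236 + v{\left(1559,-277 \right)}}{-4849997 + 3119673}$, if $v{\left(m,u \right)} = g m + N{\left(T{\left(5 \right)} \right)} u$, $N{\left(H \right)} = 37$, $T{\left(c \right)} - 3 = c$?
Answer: $\frac{1144945}{1730324} \approx 0.66169$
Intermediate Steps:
$T{\left(c \right)} = 3 + c$
$v{\left(m,u \right)} = 37 u + 1060 m$ ($v{\left(m,u \right)} = 1060 m + 37 u = 37 u + 1060 m$)
$\frac{-2787236 + v{\left(1559,-277 \right)}}{-4849997 + 3119673} = \frac{-2787236 + \left(37 \left(-277\right) + 1060 \cdot 1559\right)}{-4849997 + 3119673} = \frac{-2787236 + \left(-10249 + 1652540\right)}{-1730324} = \left(-2787236 + 1642291\right) \left(- \frac{1}{1730324}\right) = \left(-1144945\right) \left(- \frac{1}{1730324}\right) = \frac{1144945}{1730324}$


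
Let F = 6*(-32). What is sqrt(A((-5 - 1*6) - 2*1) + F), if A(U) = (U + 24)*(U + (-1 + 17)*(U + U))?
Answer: I*sqrt(4911) ≈ 70.078*I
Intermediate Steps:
A(U) = 33*U*(24 + U) (A(U) = (24 + U)*(U + 16*(2*U)) = (24 + U)*(U + 32*U) = (24 + U)*(33*U) = 33*U*(24 + U))
F = -192
sqrt(A((-5 - 1*6) - 2*1) + F) = sqrt(33*((-5 - 1*6) - 2*1)*(24 + ((-5 - 1*6) - 2*1)) - 192) = sqrt(33*((-5 - 6) - 2)*(24 + ((-5 - 6) - 2)) - 192) = sqrt(33*(-11 - 2)*(24 + (-11 - 2)) - 192) = sqrt(33*(-13)*(24 - 13) - 192) = sqrt(33*(-13)*11 - 192) = sqrt(-4719 - 192) = sqrt(-4911) = I*sqrt(4911)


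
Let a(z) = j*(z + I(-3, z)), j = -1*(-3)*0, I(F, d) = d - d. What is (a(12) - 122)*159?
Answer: -19398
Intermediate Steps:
I(F, d) = 0
j = 0 (j = 3*0 = 0)
a(z) = 0 (a(z) = 0*(z + 0) = 0*z = 0)
(a(12) - 122)*159 = (0 - 122)*159 = -122*159 = -19398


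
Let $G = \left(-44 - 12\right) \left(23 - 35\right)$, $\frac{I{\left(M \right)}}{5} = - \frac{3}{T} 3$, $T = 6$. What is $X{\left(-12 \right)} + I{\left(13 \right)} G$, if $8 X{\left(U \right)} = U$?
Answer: $- \frac{10083}{2} \approx -5041.5$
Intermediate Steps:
$X{\left(U \right)} = \frac{U}{8}$
$I{\left(M \right)} = - \frac{15}{2}$ ($I{\left(M \right)} = 5 - \frac{3}{6} \cdot 3 = 5 \left(-3\right) \frac{1}{6} \cdot 3 = 5 \left(\left(- \frac{1}{2}\right) 3\right) = 5 \left(- \frac{3}{2}\right) = - \frac{15}{2}$)
$G = 672$ ($G = \left(-56\right) \left(-12\right) = 672$)
$X{\left(-12 \right)} + I{\left(13 \right)} G = \frac{1}{8} \left(-12\right) - 5040 = - \frac{3}{2} - 5040 = - \frac{10083}{2}$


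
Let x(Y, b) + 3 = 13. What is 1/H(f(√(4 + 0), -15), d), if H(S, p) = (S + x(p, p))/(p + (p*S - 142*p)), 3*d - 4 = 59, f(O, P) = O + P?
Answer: 1078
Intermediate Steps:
x(Y, b) = 10 (x(Y, b) = -3 + 13 = 10)
d = 21 (d = 4/3 + (⅓)*59 = 4/3 + 59/3 = 21)
H(S, p) = (10 + S)/(-141*p + S*p) (H(S, p) = (S + 10)/(p + (p*S - 142*p)) = (10 + S)/(p + (S*p - 142*p)) = (10 + S)/(p + (-142*p + S*p)) = (10 + S)/(-141*p + S*p))
1/H(f(√(4 + 0), -15), d) = 1/((10 + (√(4 + 0) - 15))/(21*(-141 + (√(4 + 0) - 15)))) = 1/((10 + (√4 - 15))/(21*(-141 + (√4 - 15)))) = 1/((10 + (2 - 15))/(21*(-141 + (2 - 15)))) = 1/((10 - 13)/(21*(-141 - 13))) = 1/((1/21)*(-3)/(-154)) = 1/((1/21)*(-1/154)*(-3)) = 1/(1/1078) = 1078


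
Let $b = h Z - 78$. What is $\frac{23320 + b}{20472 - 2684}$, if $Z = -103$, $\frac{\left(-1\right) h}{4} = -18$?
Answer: $\frac{7913}{8894} \approx 0.8897$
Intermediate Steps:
$h = 72$ ($h = \left(-4\right) \left(-18\right) = 72$)
$b = -7494$ ($b = 72 \left(-103\right) - 78 = -7416 - 78 = -7494$)
$\frac{23320 + b}{20472 - 2684} = \frac{23320 - 7494}{20472 - 2684} = \frac{15826}{17788} = 15826 \cdot \frac{1}{17788} = \frac{7913}{8894}$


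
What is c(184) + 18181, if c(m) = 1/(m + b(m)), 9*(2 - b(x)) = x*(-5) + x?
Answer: 43816219/2410 ≈ 18181.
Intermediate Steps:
b(x) = 2 + 4*x/9 (b(x) = 2 - (x*(-5) + x)/9 = 2 - (-5*x + x)/9 = 2 - (-4)*x/9 = 2 + 4*x/9)
c(m) = 1/(2 + 13*m/9) (c(m) = 1/(m + (2 + 4*m/9)) = 1/(2 + 13*m/9))
c(184) + 18181 = 9/(18 + 13*184) + 18181 = 9/(18 + 2392) + 18181 = 9/2410 + 18181 = 43816219/2410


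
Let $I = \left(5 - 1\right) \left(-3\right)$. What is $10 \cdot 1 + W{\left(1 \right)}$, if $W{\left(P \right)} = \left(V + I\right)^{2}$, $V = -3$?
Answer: $235$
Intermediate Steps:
$I = -12$ ($I = 4 \left(-3\right) = -12$)
$W{\left(P \right)} = 225$ ($W{\left(P \right)} = \left(-3 - 12\right)^{2} = \left(-15\right)^{2} = 225$)
$10 \cdot 1 + W{\left(1 \right)} = 10 \cdot 1 + 225 = 10 + 225 = 235$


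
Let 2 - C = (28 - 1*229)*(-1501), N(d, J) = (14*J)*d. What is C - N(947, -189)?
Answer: 2204063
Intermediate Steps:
N(d, J) = 14*J*d
C = -301699 (C = 2 - (28 - 1*229)*(-1501) = 2 - (28 - 229)*(-1501) = 2 - (-201)*(-1501) = 2 - 1*301701 = 2 - 301701 = -301699)
C - N(947, -189) = -301699 - 14*(-189)*947 = -301699 - 1*(-2505762) = -301699 + 2505762 = 2204063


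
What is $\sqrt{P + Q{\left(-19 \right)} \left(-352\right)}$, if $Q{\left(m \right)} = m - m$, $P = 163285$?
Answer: $17 \sqrt{565} \approx 404.09$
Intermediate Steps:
$Q{\left(m \right)} = 0$
$\sqrt{P + Q{\left(-19 \right)} \left(-352\right)} = \sqrt{163285 + 0 \left(-352\right)} = \sqrt{163285 + 0} = \sqrt{163285} = 17 \sqrt{565}$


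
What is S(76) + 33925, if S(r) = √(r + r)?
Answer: 33925 + 2*√38 ≈ 33937.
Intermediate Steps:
S(r) = √2*√r (S(r) = √(2*r) = √2*√r)
S(76) + 33925 = √2*√76 + 33925 = √2*(2*√19) + 33925 = 2*√38 + 33925 = 33925 + 2*√38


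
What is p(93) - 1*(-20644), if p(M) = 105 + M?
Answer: 20842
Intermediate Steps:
p(93) - 1*(-20644) = (105 + 93) - 1*(-20644) = 198 + 20644 = 20842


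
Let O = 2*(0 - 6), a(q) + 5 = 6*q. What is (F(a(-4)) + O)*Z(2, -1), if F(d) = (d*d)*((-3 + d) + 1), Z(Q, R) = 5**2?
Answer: -652075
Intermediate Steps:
a(q) = -5 + 6*q
Z(Q, R) = 25
O = -12 (O = 2*(-6) = -12)
F(d) = d**2*(-2 + d)
(F(a(-4)) + O)*Z(2, -1) = ((-5 + 6*(-4))**2*(-2 + (-5 + 6*(-4))) - 12)*25 = ((-5 - 24)**2*(-2 + (-5 - 24)) - 12)*25 = ((-29)**2*(-2 - 29) - 12)*25 = (841*(-31) - 12)*25 = (-26071 - 12)*25 = -26083*25 = -652075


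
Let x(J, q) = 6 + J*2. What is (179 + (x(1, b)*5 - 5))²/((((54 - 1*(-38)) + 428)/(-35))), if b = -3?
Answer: -80143/26 ≈ -3082.4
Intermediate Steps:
x(J, q) = 6 + 2*J
(179 + (x(1, b)*5 - 5))²/((((54 - 1*(-38)) + 428)/(-35))) = (179 + ((6 + 2*1)*5 - 5))²/((((54 - 1*(-38)) + 428)/(-35))) = (179 + ((6 + 2)*5 - 5))²/((-((54 + 38) + 428)/35)) = (179 + (8*5 - 5))²/((-(92 + 428)/35)) = (179 + (40 - 5))²/((-1/35*520)) = (179 + 35)²/(-104/7) = 214²*(-7/104) = 45796*(-7/104) = -80143/26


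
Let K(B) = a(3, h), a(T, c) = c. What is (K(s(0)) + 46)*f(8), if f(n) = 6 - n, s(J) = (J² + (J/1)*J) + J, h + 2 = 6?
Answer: -100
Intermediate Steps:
h = 4 (h = -2 + 6 = 4)
s(J) = J + 2*J² (s(J) = (J² + (J*1)*J) + J = (J² + J*J) + J = (J² + J²) + J = 2*J² + J = J + 2*J²)
K(B) = 4
(K(s(0)) + 46)*f(8) = (4 + 46)*(6 - 1*8) = 50*(6 - 8) = 50*(-2) = -100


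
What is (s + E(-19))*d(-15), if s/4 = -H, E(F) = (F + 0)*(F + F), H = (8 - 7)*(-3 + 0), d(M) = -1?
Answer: -734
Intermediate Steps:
H = -3 (H = 1*(-3) = -3)
E(F) = 2*F**2 (E(F) = F*(2*F) = 2*F**2)
s = 12 (s = 4*(-1*(-3)) = 4*3 = 12)
(s + E(-19))*d(-15) = (12 + 2*(-19)**2)*(-1) = (12 + 2*361)*(-1) = (12 + 722)*(-1) = 734*(-1) = -734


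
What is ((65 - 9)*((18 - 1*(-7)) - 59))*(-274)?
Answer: 521696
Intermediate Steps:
((65 - 9)*((18 - 1*(-7)) - 59))*(-274) = (56*((18 + 7) - 59))*(-274) = (56*(25 - 59))*(-274) = (56*(-34))*(-274) = -1904*(-274) = 521696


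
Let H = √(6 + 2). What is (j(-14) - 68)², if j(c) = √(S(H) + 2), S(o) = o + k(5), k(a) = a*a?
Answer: (68 - √(27 + 2*√2))² ≈ 3911.1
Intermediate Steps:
H = 2*√2 (H = √8 = 2*√2 ≈ 2.8284)
k(a) = a²
S(o) = 25 + o (S(o) = o + 5² = o + 25 = 25 + o)
j(c) = √(27 + 2*√2) (j(c) = √((25 + 2*√2) + 2) = √(27 + 2*√2))
(j(-14) - 68)² = (√(27 + 2*√2) - 68)² = (-68 + √(27 + 2*√2))²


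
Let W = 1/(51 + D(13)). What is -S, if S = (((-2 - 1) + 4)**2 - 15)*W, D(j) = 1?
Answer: 7/26 ≈ 0.26923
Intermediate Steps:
W = 1/52 (W = 1/(51 + 1) = 1/52 ≈ 0.019231)
S = -7/26 (S = (((-2 - 1) + 4)**2 - 15)*(1/52) = ((-3 + 4)**2 - 15)*(1/52) = (1**2 - 15)*(1/52) = (1 - 15)*(1/52) = -14*1/52 = -7/26 ≈ -0.26923)
-S = -1*(-7/26) = 7/26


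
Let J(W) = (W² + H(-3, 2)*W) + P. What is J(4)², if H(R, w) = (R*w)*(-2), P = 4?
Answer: 4624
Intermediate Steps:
H(R, w) = -2*R*w
J(W) = 4 + W² + 12*W (J(W) = (W² + (-2*(-3)*2)*W) + 4 = (W² + 12*W) + 4 = 4 + W² + 12*W)
J(4)² = (4 + 4² + 12*4)² = (4 + 16 + 48)² = 68² = 4624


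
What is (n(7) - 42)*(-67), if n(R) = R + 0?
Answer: 2345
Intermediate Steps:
n(R) = R
(n(7) - 42)*(-67) = (7 - 42)*(-67) = -35*(-67) = 2345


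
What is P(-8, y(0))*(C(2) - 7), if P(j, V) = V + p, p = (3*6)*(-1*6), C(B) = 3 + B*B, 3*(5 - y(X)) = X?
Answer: 0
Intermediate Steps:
y(X) = 5 - X/3
C(B) = 3 + B²
p = -108 (p = 18*(-6) = -108)
P(j, V) = -108 + V (P(j, V) = V - 108 = -108 + V)
P(-8, y(0))*(C(2) - 7) = (-108 + (5 - ⅓*0))*((3 + 2²) - 7) = (-108 + (5 + 0))*((3 + 4) - 7) = (-108 + 5)*(7 - 7) = -103*0 = 0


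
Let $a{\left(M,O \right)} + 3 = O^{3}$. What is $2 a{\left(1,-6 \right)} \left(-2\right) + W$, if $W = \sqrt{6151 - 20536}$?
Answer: $876 + i \sqrt{14385} \approx 876.0 + 119.94 i$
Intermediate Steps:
$a{\left(M,O \right)} = -3 + O^{3}$
$W = i \sqrt{14385}$ ($W = \sqrt{-14385} = i \sqrt{14385} \approx 119.94 i$)
$2 a{\left(1,-6 \right)} \left(-2\right) + W = 2 \left(-3 + \left(-6\right)^{3}\right) \left(-2\right) + i \sqrt{14385} = 2 \left(-3 - 216\right) \left(-2\right) + i \sqrt{14385} = 2 \left(-219\right) \left(-2\right) + i \sqrt{14385} = \left(-438\right) \left(-2\right) + i \sqrt{14385} = 876 + i \sqrt{14385}$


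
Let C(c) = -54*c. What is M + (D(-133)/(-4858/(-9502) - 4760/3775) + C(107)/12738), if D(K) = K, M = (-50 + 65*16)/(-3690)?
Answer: 5908111335849/33437655493 ≈ 176.69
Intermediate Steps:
M = -11/41 (M = (-50 + 1040)*(-1/3690) = 990*(-1/3690) = -11/41 ≈ -0.26829)
M + (D(-133)/(-4858/(-9502) - 4760/3775) + C(107)/12738) = -11/41 + (-133/(-4858/(-9502) - 4760/3775) - 54*107/12738) = -11/41 + (-133/(-4858*(-1/9502) - 4760*1/3775) - 5778*1/12738) = -11/41 + (-133/(2429/4751 - 952/755) - 963/2123) = -11/41 + (-133/(-2689057/3587005) - 963/2123) = -11/41 + (-133*(-3587005/2689057) - 963/2123) = -11/41 + (68153095/384151 - 963/2123) = -11/41 + 144319083272/815552573 = 5908111335849/33437655493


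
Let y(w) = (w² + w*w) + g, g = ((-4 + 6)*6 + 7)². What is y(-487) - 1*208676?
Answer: 266023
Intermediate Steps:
g = 361 (g = (2*6 + 7)² = (12 + 7)² = 19² = 361)
y(w) = 361 + 2*w² (y(w) = (w² + w*w) + 361 = (w² + w²) + 361 = 2*w² + 361 = 361 + 2*w²)
y(-487) - 1*208676 = (361 + 2*(-487)²) - 1*208676 = (361 + 2*237169) - 208676 = (361 + 474338) - 208676 = 474699 - 208676 = 266023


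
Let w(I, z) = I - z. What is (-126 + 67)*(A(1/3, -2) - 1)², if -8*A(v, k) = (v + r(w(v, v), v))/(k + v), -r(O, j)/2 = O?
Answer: -89739/1600 ≈ -56.087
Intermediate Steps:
r(O, j) = -2*O
A(v, k) = -v/(8*(k + v)) (A(v, k) = -(v - 2*(v - v))/(8*(k + v)) = -(v - 2*0)/(8*(k + v)) = -(v + 0)/(8*(k + v)) = -v/(8*(k + v)))
(-126 + 67)*(A(1/3, -2) - 1)² = (-126 + 67)*(-1/3/(8*(-2) + 8*(1/3)) - 1)² = -59*(-1*(⅓)/(-16 + 8*(1*(⅓))) - 1)² = -59*(-1*⅓/(-16 + 8*(⅓)) - 1)² = -59*(-1*⅓/(-16 + 8/3) - 1)² = -59*(-1*⅓/(-40/3) - 1)² = -59*(-1*⅓*(-3/40) - 1)² = -59*(1/40 - 1)² = -59*(-39/40)² = -59*1521/1600 = -89739/1600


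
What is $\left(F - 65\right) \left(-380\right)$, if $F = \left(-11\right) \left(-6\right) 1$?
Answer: $-380$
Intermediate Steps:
$F = 66$ ($F = 66 \cdot 1 = 66$)
$\left(F - 65\right) \left(-380\right) = \left(66 - 65\right) \left(-380\right) = 1 \left(-380\right) = -380$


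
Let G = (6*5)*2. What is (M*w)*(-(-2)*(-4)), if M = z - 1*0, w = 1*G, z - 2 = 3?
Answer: -2400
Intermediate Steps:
z = 5 (z = 2 + 3 = 5)
G = 60 (G = 30*2 = 60)
w = 60 (w = 1*60 = 60)
M = 5 (M = 5 - 1*0 = 5 + 0 = 5)
(M*w)*(-(-2)*(-4)) = (5*60)*(-(-2)*(-4)) = 300*(-1*8) = 300*(-8) = -2400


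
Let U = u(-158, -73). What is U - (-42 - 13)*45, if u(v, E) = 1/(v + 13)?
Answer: 358874/145 ≈ 2475.0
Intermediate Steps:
u(v, E) = 1/(13 + v)
U = -1/145 (U = 1/(13 - 158) = 1/(-145) = -1/145 ≈ -0.0068966)
U - (-42 - 13)*45 = -1/145 - (-42 - 13)*45 = -1/145 - (-55)*45 = -1/145 - 1*(-2475) = -1/145 + 2475 = 358874/145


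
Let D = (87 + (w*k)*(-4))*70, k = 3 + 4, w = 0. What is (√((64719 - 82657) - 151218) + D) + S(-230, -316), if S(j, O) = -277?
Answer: 5813 + 2*I*√42289 ≈ 5813.0 + 411.29*I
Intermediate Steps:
k = 7
D = 6090 (D = (87 + (0*7)*(-4))*70 = (87 + 0*(-4))*70 = (87 + 0)*70 = 87*70 = 6090)
(√((64719 - 82657) - 151218) + D) + S(-230, -316) = (√((64719 - 82657) - 151218) + 6090) - 277 = (√(-17938 - 151218) + 6090) - 277 = (√(-169156) + 6090) - 277 = (2*I*√42289 + 6090) - 277 = (6090 + 2*I*√42289) - 277 = 5813 + 2*I*√42289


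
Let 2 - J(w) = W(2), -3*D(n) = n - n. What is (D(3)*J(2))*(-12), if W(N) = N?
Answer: 0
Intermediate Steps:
D(n) = 0 (D(n) = -(n - n)/3 = -1/3*0 = 0)
J(w) = 0 (J(w) = 2 - 1*2 = 2 - 2 = 0)
(D(3)*J(2))*(-12) = (0*0)*(-12) = 0*(-12) = 0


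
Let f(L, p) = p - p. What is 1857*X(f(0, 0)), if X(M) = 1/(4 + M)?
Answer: 1857/4 ≈ 464.25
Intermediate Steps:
f(L, p) = 0
1857*X(f(0, 0)) = 1857/(4 + 0) = 1857/4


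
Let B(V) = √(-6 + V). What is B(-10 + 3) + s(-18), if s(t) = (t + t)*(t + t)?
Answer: 1296 + I*√13 ≈ 1296.0 + 3.6056*I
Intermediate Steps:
s(t) = 4*t² (s(t) = (2*t)*(2*t) = 4*t²)
B(-10 + 3) + s(-18) = √(-6 + (-10 + 3)) + 4*(-18)² = √(-6 - 7) + 4*324 = √(-13) + 1296 = I*√13 + 1296 = 1296 + I*√13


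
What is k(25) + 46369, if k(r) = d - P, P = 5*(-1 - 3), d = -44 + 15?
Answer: 46360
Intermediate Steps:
d = -29
P = -20 (P = 5*(-4) = -20)
k(r) = -9 (k(r) = -29 - 1*(-20) = -29 + 20 = -9)
k(25) + 46369 = -9 + 46369 = 46360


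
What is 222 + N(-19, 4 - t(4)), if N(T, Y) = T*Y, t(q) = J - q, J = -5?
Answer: -25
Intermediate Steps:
t(q) = -5 - q
222 + N(-19, 4 - t(4)) = 222 - 19*(4 - (-5 - 1*4)) = 222 - 19*(4 - (-5 - 4)) = 222 - 19*(4 - 1*(-9)) = 222 - 19*(4 + 9) = 222 - 19*13 = 222 - 247 = -25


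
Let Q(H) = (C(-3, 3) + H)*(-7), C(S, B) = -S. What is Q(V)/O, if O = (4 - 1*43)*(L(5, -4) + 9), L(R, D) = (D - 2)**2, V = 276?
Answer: 217/195 ≈ 1.1128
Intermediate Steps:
L(R, D) = (-2 + D)**2
Q(H) = -21 - 7*H (Q(H) = (-1*(-3) + H)*(-7) = (3 + H)*(-7) = -21 - 7*H)
O = -1755 (O = (4 - 1*43)*((-2 - 4)**2 + 9) = (4 - 43)*((-6)**2 + 9) = -39*(36 + 9) = -39*45 = -1755)
Q(V)/O = (-21 - 7*276)/(-1755) = (-21 - 1932)*(-1/1755) = -1953*(-1/1755) = 217/195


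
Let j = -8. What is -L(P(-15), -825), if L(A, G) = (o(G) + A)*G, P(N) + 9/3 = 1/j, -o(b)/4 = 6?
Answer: -179025/8 ≈ -22378.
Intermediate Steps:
o(b) = -24 (o(b) = -4*6 = -24)
P(N) = -25/8 (P(N) = -3 + 1/(-8) = -3 - ⅛ = -25/8)
L(A, G) = G*(-24 + A) (L(A, G) = (-24 + A)*G = G*(-24 + A))
-L(P(-15), -825) = -(-825)*(-24 - 25/8) = -(-825)*(-217)/8 = -1*179025/8 = -179025/8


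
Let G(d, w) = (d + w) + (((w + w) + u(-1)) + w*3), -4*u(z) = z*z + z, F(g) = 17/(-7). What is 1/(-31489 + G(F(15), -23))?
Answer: -7/221406 ≈ -3.1616e-5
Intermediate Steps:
F(g) = -17/7 (F(g) = 17*(-1/7) = -17/7)
u(z) = -z/4 - z**2/4 (u(z) = -(z*z + z)/4 = -(z**2 + z)/4 = -(z + z**2)/4 = -z/4 - z**2/4)
G(d, w) = d + 6*w (G(d, w) = (d + w) + (((w + w) - 1/4*(-1)*(1 - 1)) + w*3) = (d + w) + ((2*w - 1/4*(-1)*0) + 3*w) = (d + w) + ((2*w + 0) + 3*w) = (d + w) + (2*w + 3*w) = (d + w) + 5*w = d + 6*w)
1/(-31489 + G(F(15), -23)) = 1/(-31489 + (-17/7 + 6*(-23))) = 1/(-31489 + (-17/7 - 138)) = 1/(-31489 - 983/7) = 1/(-221406/7) = -7/221406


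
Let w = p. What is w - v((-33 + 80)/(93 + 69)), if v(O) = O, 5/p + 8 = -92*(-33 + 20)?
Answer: -1019/3564 ≈ -0.28591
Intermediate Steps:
p = 5/1188 (p = 5/(-8 - 92*(-33 + 20)) = 5/(-8 - 92*(-13)) = 5/(-8 + 1196) = 5/1188 ≈ 0.0042088)
w = 5/1188 ≈ 0.0042088
w - v((-33 + 80)/(93 + 69)) = 5/1188 - (-33 + 80)/(93 + 69) = 5/1188 - 47/162 = -1019/3564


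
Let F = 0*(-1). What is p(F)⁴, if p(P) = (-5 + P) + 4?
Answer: 1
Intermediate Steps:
F = 0
p(P) = -1 + P
p(F)⁴ = (-1 + 0)⁴ = (-1)⁴ = 1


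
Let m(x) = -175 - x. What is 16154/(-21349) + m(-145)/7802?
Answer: -63336989/83282449 ≈ -0.76051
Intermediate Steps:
16154/(-21349) + m(-145)/7802 = 16154/(-21349) + (-175 - 1*(-145))/7802 = 16154*(-1/21349) + (-175 + 145)*(1/7802) = -16154/21349 - 30*1/7802 = -16154/21349 - 15/3901 = -63336989/83282449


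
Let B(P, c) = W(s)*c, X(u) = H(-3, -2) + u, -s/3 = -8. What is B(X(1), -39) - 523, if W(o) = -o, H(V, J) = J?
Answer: 413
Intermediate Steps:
s = 24 (s = -3*(-8) = 24)
X(u) = -2 + u
B(P, c) = -24*c (B(P, c) = (-1*24)*c = -24*c)
B(X(1), -39) - 523 = -24*(-39) - 523 = 936 - 523 = 413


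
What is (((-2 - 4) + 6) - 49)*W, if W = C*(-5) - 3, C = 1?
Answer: 392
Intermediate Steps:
W = -8 (W = 1*(-5) - 3 = -5 - 3 = -8)
(((-2 - 4) + 6) - 49)*W = (((-2 - 4) + 6) - 49)*(-8) = ((-6 + 6) - 49)*(-8) = (0 - 49)*(-8) = -49*(-8) = 392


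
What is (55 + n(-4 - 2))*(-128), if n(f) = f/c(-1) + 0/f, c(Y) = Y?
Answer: -7808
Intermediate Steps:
n(f) = -f (n(f) = f/(-1) + 0/f = f*(-1) + 0 = -f + 0 = -f)
(55 + n(-4 - 2))*(-128) = (55 - (-4 - 2))*(-128) = (55 - 1*(-6))*(-128) = (55 + 6)*(-128) = 61*(-128) = -7808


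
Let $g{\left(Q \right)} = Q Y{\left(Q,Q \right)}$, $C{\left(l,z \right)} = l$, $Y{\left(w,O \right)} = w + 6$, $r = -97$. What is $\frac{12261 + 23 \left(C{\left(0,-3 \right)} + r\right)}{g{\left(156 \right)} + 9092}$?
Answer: $\frac{5015}{17182} \approx 0.29188$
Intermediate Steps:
$Y{\left(w,O \right)} = 6 + w$
$g{\left(Q \right)} = Q \left(6 + Q\right)$
$\frac{12261 + 23 \left(C{\left(0,-3 \right)} + r\right)}{g{\left(156 \right)} + 9092} = \frac{12261 + 23 \left(0 - 97\right)}{156 \left(6 + 156\right) + 9092} = \frac{12261 + 23 \left(-97\right)}{156 \cdot 162 + 9092} = \frac{12261 - 2231}{25272 + 9092} = \frac{10030}{34364} = 10030 \cdot \frac{1}{34364} = \frac{5015}{17182}$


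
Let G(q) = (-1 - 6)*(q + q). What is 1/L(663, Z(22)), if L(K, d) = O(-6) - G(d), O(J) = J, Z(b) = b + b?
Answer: 1/610 ≈ 0.0016393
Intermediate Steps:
Z(b) = 2*b
G(q) = -14*q
L(K, d) = -6 + 14*d (L(K, d) = -6 - (-14)*d = -6 + 14*d)
1/L(663, Z(22)) = 1/(-6 + 14*(2*22)) = 1/(-6 + 14*44) = 1/(-6 + 616) = 1/610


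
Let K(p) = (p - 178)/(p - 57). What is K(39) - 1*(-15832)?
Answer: 285115/18 ≈ 15840.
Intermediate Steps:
K(p) = (-178 + p)/(-57 + p)
K(39) - 1*(-15832) = (-178 + 39)/(-57 + 39) - 1*(-15832) = -139/(-18) + 15832 = -1/18*(-139) + 15832 = 139/18 + 15832 = 285115/18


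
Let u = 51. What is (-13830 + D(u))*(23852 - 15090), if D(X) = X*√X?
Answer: -121178460 + 446862*√51 ≈ -1.1799e+8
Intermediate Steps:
D(X) = X^(3/2)
(-13830 + D(u))*(23852 - 15090) = (-13830 + 51^(3/2))*(23852 - 15090) = (-13830 + 51*√51)*8762 = -121178460 + 446862*√51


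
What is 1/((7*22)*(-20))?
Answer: -1/3080 ≈ -0.00032468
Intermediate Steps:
1/((7*22)*(-20)) = 1/(154*(-20)) = 1/(-3080) = -1/3080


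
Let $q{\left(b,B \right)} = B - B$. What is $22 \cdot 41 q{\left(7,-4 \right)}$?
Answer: $0$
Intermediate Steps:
$q{\left(b,B \right)} = 0$
$22 \cdot 41 q{\left(7,-4 \right)} = 22 \cdot 41 \cdot 0 = 902 \cdot 0 = 0$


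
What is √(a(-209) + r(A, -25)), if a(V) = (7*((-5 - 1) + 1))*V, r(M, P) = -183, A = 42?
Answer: 2*√1783 ≈ 84.451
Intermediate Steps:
a(V) = -35*V (a(V) = (7*(-6 + 1))*V = (7*(-5))*V = -35*V)
√(a(-209) + r(A, -25)) = √(-35*(-209) - 183) = √(7315 - 183) = √7132 = 2*√1783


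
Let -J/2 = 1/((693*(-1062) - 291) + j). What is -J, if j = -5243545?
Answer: -1/2989901 ≈ -3.3446e-7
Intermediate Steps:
J = 1/2989901 (J = -2/((693*(-1062) - 291) - 5243545) = -2/((-735966 - 291) - 5243545) = -2/(-736257 - 5243545) = -2/(-5979802) = -2*(-1/5979802) = 1/2989901 ≈ 3.3446e-7)
-J = -1*1/2989901 = -1/2989901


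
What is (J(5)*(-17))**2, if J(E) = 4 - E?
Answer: 289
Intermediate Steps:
(J(5)*(-17))**2 = ((4 - 1*5)*(-17))**2 = ((4 - 5)*(-17))**2 = (-1*(-17))**2 = 17**2 = 289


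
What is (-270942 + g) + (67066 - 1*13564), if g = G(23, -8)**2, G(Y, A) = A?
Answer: -217376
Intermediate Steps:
g = 64 (g = (-8)**2 = 64)
(-270942 + g) + (67066 - 1*13564) = (-270942 + 64) + (67066 - 1*13564) = -270878 + (67066 - 13564) = -270878 + 53502 = -217376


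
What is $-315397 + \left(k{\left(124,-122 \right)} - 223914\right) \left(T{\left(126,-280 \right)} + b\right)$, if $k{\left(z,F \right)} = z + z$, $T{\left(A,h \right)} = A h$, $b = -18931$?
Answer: $12124842129$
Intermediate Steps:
$k{\left(z,F \right)} = 2 z$
$-315397 + \left(k{\left(124,-122 \right)} - 223914\right) \left(T{\left(126,-280 \right)} + b\right) = -315397 + \left(2 \cdot 124 - 223914\right) \left(126 \left(-280\right) - 18931\right) = -315397 + \left(248 - 223914\right) \left(-35280 - 18931\right) = -315397 - -12125157526 = -315397 + 12125157526 = 12124842129$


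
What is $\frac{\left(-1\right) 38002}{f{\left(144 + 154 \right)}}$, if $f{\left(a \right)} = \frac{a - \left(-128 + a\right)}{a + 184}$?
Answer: $- \frac{4579241}{32} \approx -1.431 \cdot 10^{5}$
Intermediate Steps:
$f{\left(a \right)} = \frac{128}{184 + a}$
$\frac{\left(-1\right) 38002}{f{\left(144 + 154 \right)}} = \frac{\left(-1\right) 38002}{128 \frac{1}{184 + \left(144 + 154\right)}} = - \frac{38002}{128 \frac{1}{184 + 298}} = - \frac{38002}{128 \cdot \frac{1}{482}} = - \frac{38002}{\frac{64}{241}} = \left(-38002\right) \frac{241}{64} = - \frac{4579241}{32}$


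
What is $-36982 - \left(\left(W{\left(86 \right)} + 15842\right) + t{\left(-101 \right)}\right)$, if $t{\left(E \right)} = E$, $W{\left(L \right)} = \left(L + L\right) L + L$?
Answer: $-67601$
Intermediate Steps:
$W{\left(L \right)} = L + 2 L^{2}$ ($W{\left(L \right)} = 2 L L + L = 2 L^{2} + L = L + 2 L^{2}$)
$-36982 - \left(\left(W{\left(86 \right)} + 15842\right) + t{\left(-101 \right)}\right) = -36982 - \left(\left(86 \left(1 + 2 \cdot 86\right) + 15842\right) - 101\right) = -36982 - \left(\left(86 \left(1 + 172\right) + 15842\right) - 101\right) = -36982 - \left(\left(86 \cdot 173 + 15842\right) - 101\right) = -36982 - \left(\left(14878 + 15842\right) - 101\right) = -36982 - \left(30720 - 101\right) = -36982 - 30619 = -67601$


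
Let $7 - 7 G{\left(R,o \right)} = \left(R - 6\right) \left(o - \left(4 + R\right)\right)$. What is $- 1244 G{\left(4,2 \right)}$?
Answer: $\frac{6220}{7} \approx 888.57$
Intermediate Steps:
$G{\left(R,o \right)} = 1 - \frac{\left(-6 + R\right) \left(-4 + o - R\right)}{7}$ ($G{\left(R,o \right)} = 1 - \frac{\left(R - 6\right) \left(o - \left(4 + R\right)\right)}{7} = 1 - \frac{\left(-6 + R\right) \left(-4 + o - R\right)}{7}$)
$- 1244 G{\left(4,2 \right)} = - 1244 \left(- \frac{17}{7} - \frac{8}{7} + \frac{4^{2}}{7} + \frac{6}{7} \cdot 2 - \frac{4}{7} \cdot 2\right) = - 1244 \left(- \frac{17}{7} - \frac{8}{7} + \frac{1}{7} \cdot 16 + \frac{12}{7} - \frac{8}{7}\right) = - 1244 \left(- \frac{17}{7} - \frac{8}{7} + \frac{16}{7} + \frac{12}{7} - \frac{8}{7}\right) = \left(-1244\right) \left(- \frac{5}{7}\right) = \frac{6220}{7}$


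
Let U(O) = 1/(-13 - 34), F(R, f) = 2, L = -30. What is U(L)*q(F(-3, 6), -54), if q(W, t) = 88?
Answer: -88/47 ≈ -1.8723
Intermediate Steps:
U(O) = -1/47 (U(O) = 1/(-47) = -1/47)
U(L)*q(F(-3, 6), -54) = -1/47*88 = -88/47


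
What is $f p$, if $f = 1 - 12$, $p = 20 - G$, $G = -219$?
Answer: $-2629$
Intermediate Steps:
$p = 239$ ($p = 20 - -219 = 20 + 219 = 239$)
$f = -11$ ($f = 1 - 12 = -11$)
$f p = \left(-11\right) 239 = -2629$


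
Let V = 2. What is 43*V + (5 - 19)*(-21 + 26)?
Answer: 16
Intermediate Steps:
43*V + (5 - 19)*(-21 + 26) = 43*2 + (5 - 19)*(-21 + 26) = 86 - 14*5 = 86 - 70 = 16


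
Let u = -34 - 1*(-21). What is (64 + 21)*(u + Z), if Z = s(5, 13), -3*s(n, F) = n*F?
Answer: -8840/3 ≈ -2946.7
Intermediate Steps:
s(n, F) = -F*n/3 (s(n, F) = -n*F/3 = -F*n/3)
Z = -65/3 (Z = -⅓*13*5 = -65/3 ≈ -21.667)
u = -13 (u = -34 + 21 = -13)
(64 + 21)*(u + Z) = (64 + 21)*(-13 - 65/3) = 85*(-104/3) = -8840/3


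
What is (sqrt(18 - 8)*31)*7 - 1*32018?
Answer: -32018 + 217*sqrt(10) ≈ -31332.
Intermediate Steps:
(sqrt(18 - 8)*31)*7 - 1*32018 = (sqrt(10)*31)*7 - 32018 = (31*sqrt(10))*7 - 32018 = 217*sqrt(10) - 32018 = -32018 + 217*sqrt(10)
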